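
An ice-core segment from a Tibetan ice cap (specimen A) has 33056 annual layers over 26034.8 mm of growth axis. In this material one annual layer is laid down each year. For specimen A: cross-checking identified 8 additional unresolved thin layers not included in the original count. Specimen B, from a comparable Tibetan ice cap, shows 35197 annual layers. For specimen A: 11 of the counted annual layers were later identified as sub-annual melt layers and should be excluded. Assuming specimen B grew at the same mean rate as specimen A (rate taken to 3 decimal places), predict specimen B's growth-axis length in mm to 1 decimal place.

27735.2 mm

Specimen A: adjusted count: 33056 − 11 + 8 = 33053 annual layers.
A: Extension rate ≈ 26034.8 / 33053 = 0.788 mm/year.
For B, 0.788 mm/year × 35197 years = 27735.2 mm.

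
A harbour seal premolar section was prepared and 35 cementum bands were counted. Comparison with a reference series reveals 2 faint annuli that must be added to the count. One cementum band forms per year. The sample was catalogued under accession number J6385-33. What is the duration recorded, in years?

37 yr

Adjusted count: 35 + 2 = 37 cementum bands.
One cementum band per year makes the duration 37 years.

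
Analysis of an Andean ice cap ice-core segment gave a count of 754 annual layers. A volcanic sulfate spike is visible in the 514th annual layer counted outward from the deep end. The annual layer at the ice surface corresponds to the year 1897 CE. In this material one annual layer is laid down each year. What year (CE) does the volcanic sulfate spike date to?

1657 CE

Between annual layer 514 and the ice surface there are 754 − 514 = 240 annual layers.
The annual layer at the ice surface is 1897 CE, so the volcanic sulfate spike dates to 1897 − 240 = 1657 CE.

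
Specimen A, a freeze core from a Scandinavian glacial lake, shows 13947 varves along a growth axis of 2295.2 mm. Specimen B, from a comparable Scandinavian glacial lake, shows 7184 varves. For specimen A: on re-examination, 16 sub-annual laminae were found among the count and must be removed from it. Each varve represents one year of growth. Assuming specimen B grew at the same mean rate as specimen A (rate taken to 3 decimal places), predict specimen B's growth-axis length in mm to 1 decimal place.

1185.4 mm

Specimen A: after corrections the count is 13947 − 16 = 13931 varves.
A: 2295.2 mm over 13931 years gives 2295.2 / 13931 ≈ 0.165 mm per year.
For B, 0.165 mm/year × 7184 years = 1185.4 mm.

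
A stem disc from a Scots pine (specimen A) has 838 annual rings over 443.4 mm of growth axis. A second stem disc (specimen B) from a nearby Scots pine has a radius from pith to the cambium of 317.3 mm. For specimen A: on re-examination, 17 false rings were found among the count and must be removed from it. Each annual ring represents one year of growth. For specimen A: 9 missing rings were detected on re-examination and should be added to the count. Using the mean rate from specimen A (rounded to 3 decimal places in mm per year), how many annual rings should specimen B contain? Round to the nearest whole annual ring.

Specimen A: adjusted count: 838 − 17 + 9 = 830 annual rings.
A: Mean rate = 443.4 mm / 830 years ≈ 0.534 mm/yr.
B spans 317.3 / 0.534 = 594.19 years ≈ 594 annual rings.

594 annual rings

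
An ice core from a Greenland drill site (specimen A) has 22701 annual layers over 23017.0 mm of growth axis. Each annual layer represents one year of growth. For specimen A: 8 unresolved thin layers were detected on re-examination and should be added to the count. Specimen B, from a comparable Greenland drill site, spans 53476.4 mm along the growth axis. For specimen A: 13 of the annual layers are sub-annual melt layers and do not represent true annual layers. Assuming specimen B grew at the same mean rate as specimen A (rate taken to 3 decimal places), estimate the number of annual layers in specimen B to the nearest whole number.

Specimen A: adjusted count: 22701 − 13 + 8 = 22696 annual layers.
A: Mean rate = 23017.0 mm / 22696 years ≈ 1.014 mm/yr.
B spans 53476.4 / 1.014 = 52738.07 years ≈ 52738 annual layers.

52738 annual layers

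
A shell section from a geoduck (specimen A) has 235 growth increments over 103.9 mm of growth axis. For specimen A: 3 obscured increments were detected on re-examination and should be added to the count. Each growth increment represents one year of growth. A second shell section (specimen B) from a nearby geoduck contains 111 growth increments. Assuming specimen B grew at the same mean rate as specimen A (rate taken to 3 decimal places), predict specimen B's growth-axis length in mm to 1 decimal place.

48.5 mm

Specimen A: after corrections the count is 235 + 3 = 238 growth increments.
A: 103.9 mm over 238 years gives 103.9 / 238 ≈ 0.437 mm/year.
B's length ≈ 0.437 × 111 = 48.5 mm.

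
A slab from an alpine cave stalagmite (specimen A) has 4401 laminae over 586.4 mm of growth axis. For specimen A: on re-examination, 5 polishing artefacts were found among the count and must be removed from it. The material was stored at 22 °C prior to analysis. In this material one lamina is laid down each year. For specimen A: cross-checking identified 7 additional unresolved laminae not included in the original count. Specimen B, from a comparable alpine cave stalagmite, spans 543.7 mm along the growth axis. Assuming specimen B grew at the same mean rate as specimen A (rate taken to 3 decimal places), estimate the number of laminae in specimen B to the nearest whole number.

4088 laminae

Specimen A: adjusted count: 4401 − 5 + 7 = 4403 laminae.
A: 586.4 mm over 4403 years gives 586.4 / 4403 ≈ 0.133 mm/year.
Specimen B: 543.7 mm / 0.133 mm per year = 4087.97 years ≈ 4088 laminae.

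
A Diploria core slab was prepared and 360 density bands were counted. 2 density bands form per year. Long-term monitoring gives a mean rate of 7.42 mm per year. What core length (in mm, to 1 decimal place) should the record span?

1335.6 mm

360 density bands at 2 per year is 360 / 2 = 180 years.
Length ≈ 7.42 × 180 = 1335.6 mm.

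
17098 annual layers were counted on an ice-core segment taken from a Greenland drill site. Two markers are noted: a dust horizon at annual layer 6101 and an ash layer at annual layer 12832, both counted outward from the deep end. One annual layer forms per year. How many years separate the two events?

Separation: 12832 − 6101 = 6731 annual layers.
At one annual layer per year, 6731 years elapsed between them.

6731 yr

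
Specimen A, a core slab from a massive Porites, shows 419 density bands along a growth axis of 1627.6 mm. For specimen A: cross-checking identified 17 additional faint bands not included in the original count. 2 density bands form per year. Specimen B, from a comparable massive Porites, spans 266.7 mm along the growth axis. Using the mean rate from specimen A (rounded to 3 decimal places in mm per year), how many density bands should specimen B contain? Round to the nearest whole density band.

71 density bands

Specimen A: true density band count = 419 + 17 = 436.
Specimen A: dividing by 2 density bands per year: 436 / 2 = 218 years.
A: Extension rate ≈ 1627.6 / 218 = 7.466 mm/year.
Specimen B: 266.7 mm / 7.466 mm per year = 35.72 years; at 2 density bands per year that is 35.72 × 2 ≈ 71 density bands.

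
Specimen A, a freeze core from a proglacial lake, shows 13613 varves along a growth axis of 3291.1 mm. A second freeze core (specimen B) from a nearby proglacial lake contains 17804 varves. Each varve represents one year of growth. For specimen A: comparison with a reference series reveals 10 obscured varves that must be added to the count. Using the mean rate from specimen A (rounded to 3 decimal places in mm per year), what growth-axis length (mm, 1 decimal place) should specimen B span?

Specimen A: true varve count = 13613 + 10 = 13623.
A: Mean rate = 3291.1 mm / 13623 years ≈ 0.242 mm per year.
B's length ≈ 0.242 × 17804 = 4308.6 mm.

4308.6 mm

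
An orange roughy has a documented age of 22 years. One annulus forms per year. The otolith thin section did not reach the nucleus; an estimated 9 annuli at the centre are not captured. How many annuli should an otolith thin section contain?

13 annuli

Expected annuli over 22 years: 22.
22 − 9 missed = 13 annuli expected in the prepared section.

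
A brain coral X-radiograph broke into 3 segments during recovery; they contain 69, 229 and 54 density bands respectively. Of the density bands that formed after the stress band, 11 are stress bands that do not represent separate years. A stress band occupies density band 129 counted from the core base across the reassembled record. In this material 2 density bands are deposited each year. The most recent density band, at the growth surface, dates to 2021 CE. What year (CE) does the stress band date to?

1915 CE

Total density bands = 69 + 229 + 54 = 352.
352 − 129 = 223 density bands lie beyond the stress band toward the growth surface.
Excluding 11 false density bands: 223 − 11 = 212.
With 2 density bands per year, 212 / 2 = 106 years.
2021 − 106 = 1915 CE.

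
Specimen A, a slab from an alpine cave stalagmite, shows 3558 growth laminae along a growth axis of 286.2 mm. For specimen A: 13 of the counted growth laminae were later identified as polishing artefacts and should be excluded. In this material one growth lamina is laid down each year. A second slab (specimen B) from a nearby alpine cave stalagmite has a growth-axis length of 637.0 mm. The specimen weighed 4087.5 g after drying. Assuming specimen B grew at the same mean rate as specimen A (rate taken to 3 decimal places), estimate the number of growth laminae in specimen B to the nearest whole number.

7864 growth laminae

Specimen A: after corrections the count is 3558 − 13 = 3545 growth laminae.
A: Extension rate ≈ 286.2 / 3545 = 0.081 mm/year.
Specimen B: 637.0 mm / 0.081 mm per year = 7864.20 years ≈ 7864 growth laminae.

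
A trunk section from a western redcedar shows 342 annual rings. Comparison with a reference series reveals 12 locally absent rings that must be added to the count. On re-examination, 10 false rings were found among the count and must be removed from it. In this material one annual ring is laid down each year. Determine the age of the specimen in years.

344 years

Correcting the raw count gives 342 − 10 + 12 = 344 true annual rings.
With a one-to-one annual ring periodicity this is 344 years.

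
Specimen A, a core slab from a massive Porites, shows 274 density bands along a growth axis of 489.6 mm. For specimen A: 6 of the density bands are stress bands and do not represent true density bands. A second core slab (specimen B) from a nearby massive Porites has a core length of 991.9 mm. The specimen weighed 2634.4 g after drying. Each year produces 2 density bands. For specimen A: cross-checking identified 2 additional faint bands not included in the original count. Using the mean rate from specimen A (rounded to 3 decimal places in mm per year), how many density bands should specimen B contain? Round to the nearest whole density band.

547 density bands

Specimen A: true density band count = 274 − 6 + 2 = 270.
Specimen A: with 2 density bands per year, 270 / 2 = 135 years.
A: Mean rate = 489.6 mm / 135 years ≈ 3.627 mm/year.
Specimen B: 991.9 mm / 3.627 mm per year = 273.48 years; at 2 density bands per year that is 273.48 × 2 ≈ 547 density bands.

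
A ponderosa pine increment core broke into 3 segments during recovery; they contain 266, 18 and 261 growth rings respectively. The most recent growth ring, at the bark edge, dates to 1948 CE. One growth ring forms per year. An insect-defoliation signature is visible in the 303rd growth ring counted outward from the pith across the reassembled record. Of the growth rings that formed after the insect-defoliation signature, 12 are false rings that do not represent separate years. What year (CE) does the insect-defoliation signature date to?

1718 CE

Total growth rings = 266 + 18 + 261 = 545.
The insect-defoliation signature sits at growth ring 303 from the pith, so 545 − 303 = 242 growth rings formed after it.
Excluding 12 false growth rings: 242 − 12 = 230.
Counting back 230 years from 1948 CE places the insect-defoliation signature in 1948 − 230 = 1718 CE.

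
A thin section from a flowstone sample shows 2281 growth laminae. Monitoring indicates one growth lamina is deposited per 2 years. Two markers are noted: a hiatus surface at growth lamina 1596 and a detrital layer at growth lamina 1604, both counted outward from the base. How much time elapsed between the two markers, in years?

16 years

1604 − 1596 = 8 growth laminae lie between the two events.
8 growth laminae at 2 years each span 8 × 2 = 16 years.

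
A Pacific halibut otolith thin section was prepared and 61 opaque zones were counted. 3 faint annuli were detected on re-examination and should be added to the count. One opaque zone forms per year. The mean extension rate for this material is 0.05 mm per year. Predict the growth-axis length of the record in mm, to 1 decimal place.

3.2 mm

Correcting the raw count gives 61 + 3 = 64 true opaque zones.
Length ≈ 0.05 × 64 = 3.2 mm.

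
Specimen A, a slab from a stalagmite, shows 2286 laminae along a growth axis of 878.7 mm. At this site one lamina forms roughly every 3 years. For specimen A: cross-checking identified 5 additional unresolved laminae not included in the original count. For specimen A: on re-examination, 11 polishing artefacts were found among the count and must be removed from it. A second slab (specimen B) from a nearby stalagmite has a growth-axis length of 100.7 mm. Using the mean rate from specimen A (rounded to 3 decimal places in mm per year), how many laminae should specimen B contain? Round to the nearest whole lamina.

Specimen A: adjusted count: 2286 − 11 + 5 = 2280 laminae.
Specimen A: multiplying by 3 years per lamina: 2280 × 3 = 6840 years.
A: Mean rate = 878.7 mm / 6840 years ≈ 0.128 mm/year.
For B, 100.7 / 0.128 = 786.72 years; at 3 years per lamina that is 786.72 / 3 ≈ 262 laminae.

262 laminae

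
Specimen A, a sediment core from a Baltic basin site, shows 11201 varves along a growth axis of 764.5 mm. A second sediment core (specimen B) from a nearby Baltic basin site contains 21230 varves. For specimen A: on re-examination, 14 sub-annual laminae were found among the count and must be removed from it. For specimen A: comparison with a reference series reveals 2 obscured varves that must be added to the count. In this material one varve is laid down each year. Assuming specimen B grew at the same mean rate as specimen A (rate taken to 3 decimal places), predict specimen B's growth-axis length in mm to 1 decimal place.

1443.6 mm

Specimen A: true varve count = 11201 − 14 + 2 = 11189.
A: Mean rate = 764.5 mm / 11189 years ≈ 0.068 mm/year.
Length of B = 0.068 × 21230 = 1443.6 mm.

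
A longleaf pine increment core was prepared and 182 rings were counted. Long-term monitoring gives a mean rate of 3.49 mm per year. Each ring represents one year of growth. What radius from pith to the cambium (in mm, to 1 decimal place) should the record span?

The record spans 182 years at 3.49 mm per year.
182 years at 3.49 mm/year gives 3.49 × 182 = 635.2 mm.

635.2 mm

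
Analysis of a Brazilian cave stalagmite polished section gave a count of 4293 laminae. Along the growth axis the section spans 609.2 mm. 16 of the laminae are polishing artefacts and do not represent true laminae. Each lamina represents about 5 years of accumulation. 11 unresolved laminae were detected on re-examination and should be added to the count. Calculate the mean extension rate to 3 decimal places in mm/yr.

0.028 mm/yr

True lamina count = 4293 − 16 + 11 = 4288.
At 5 years per lamina, 4288 × 5 = 21440 years.
Mean rate = 609.2 mm / 21440 years ≈ 0.028 mm/yr.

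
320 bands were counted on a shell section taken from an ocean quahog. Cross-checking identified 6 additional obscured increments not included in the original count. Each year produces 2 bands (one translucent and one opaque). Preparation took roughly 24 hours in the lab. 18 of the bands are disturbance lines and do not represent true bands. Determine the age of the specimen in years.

154 yr

Correcting the raw count gives 320 − 18 + 6 = 308 true bands.
308 bands at 2 per year is 308 / 2 = 154 years.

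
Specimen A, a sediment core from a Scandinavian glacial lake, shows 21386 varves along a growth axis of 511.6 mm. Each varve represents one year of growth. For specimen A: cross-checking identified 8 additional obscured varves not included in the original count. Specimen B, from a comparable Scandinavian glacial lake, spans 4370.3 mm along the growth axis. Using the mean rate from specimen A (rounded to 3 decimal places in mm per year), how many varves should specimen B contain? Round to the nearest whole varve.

182096 varves

Specimen A: true varve count = 21386 + 8 = 21394.
A: Extension rate ≈ 511.6 / 21394 = 0.024 mm/yr.
B spans 4370.3 / 0.024 = 182095.83 years ≈ 182096 varves.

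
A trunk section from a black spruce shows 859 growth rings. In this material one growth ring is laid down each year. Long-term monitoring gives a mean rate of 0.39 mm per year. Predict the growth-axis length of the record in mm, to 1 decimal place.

335.0 mm

859 years of growth are recorded.
859 years at 0.39 mm/year gives 0.39 × 859 = 335.0 mm.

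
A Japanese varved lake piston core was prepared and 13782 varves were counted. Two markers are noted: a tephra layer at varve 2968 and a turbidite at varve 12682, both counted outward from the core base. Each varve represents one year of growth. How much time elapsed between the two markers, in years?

The two markers are separated by 12682 − 2968 = 9714 varves.
At one varve per year, 9714 years elapsed between them.

9714 years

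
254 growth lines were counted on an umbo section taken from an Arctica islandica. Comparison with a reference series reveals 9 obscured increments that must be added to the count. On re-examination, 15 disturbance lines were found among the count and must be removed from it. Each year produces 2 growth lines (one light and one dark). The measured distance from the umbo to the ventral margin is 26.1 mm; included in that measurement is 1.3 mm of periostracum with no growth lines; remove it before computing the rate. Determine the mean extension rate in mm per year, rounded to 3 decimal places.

True growth line count = 254 − 15 + 9 = 248.
248 growth lines at 2 per year is 248 / 2 = 124 years.
Net length = 26.1 − 1.3 = 24.8 mm.
Extension rate ≈ 24.8 / 124 = 0.200 mm per year.

0.200 mm per year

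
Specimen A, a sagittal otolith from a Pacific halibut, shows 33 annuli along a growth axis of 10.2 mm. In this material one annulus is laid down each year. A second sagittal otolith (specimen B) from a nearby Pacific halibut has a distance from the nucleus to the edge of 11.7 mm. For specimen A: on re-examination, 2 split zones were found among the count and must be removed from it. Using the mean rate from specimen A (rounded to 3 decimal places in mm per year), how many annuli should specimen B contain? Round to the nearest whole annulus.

36 annuli

Specimen A: true annulus count = 33 − 2 = 31.
A: 10.2 mm over 31 years gives 10.2 / 31 ≈ 0.329 mm/yr.
B spans 11.7 / 0.329 = 35.56 years ≈ 36 annuli.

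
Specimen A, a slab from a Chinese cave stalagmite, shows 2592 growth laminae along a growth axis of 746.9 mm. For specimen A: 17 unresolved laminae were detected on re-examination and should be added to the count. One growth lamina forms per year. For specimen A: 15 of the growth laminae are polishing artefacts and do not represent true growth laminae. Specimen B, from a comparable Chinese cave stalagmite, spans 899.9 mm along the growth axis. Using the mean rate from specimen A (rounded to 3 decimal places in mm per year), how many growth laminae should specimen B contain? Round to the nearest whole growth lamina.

3125 growth laminae

Specimen A: after corrections the count is 2592 − 15 + 17 = 2594 growth laminae.
A: Extension rate ≈ 746.9 / 2594 = 0.288 mm/year.
B spans 899.9 / 0.288 = 3124.65 years ≈ 3125 growth laminae.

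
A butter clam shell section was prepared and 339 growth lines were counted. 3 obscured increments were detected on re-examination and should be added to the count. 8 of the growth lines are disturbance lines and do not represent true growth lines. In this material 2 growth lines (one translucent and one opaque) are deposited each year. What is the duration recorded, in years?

Adjusted count: 339 − 8 + 3 = 334 growth lines.
334 growth lines at 2 per year is 334 / 2 = 167 years.

167 years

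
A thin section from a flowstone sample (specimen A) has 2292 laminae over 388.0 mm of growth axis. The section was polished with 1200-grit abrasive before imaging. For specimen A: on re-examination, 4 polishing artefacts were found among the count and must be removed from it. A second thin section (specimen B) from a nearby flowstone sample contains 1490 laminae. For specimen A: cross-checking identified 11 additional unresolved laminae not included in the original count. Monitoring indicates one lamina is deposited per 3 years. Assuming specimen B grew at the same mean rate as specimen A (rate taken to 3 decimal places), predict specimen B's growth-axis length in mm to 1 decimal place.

Specimen A: after corrections the count is 2292 − 4 + 11 = 2299 laminae.
Specimen A: multiplying by 3 years per lamina: 2299 × 3 = 6897 years.
A: Extension rate ≈ 388.0 / 6897 = 0.056 mm/year.
Specimen B: at 3 years per lamina, 1490 × 3 = 4470 years. B's length ≈ 0.056 × 4470 = 250.3 mm.

250.3 mm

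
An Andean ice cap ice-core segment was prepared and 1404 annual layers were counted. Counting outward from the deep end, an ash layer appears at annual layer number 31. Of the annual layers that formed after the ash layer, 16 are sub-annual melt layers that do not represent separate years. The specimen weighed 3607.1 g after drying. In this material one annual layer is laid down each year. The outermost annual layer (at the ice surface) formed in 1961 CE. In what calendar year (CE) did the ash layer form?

Between annual layer 31 and the ice surface there are 1404 − 31 = 1373 annual layers.
1373 − 16 false = 1357 true annual layers after the ash layer.
1961 − 1357 = 604 CE.

604 CE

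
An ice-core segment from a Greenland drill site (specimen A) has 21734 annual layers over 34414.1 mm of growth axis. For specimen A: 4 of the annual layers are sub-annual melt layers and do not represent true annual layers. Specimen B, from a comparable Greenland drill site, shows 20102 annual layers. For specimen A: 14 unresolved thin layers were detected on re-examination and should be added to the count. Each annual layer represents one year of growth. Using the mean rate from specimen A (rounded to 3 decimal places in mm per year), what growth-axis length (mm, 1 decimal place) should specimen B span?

Specimen A: adjusted count: 21734 − 4 + 14 = 21744 annual layers.
A: Extension rate ≈ 34414.1 / 21744 = 1.583 mm per year.
For B, 1.583 mm/year × 20102 years = 31821.5 mm.

31821.5 mm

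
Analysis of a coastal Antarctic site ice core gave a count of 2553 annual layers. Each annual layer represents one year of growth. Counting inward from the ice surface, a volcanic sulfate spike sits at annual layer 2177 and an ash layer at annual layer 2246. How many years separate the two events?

The two markers are separated by 2246 − 2177 = 69 annual layers.
One annual layer per year makes the interval 69 years.

69 yr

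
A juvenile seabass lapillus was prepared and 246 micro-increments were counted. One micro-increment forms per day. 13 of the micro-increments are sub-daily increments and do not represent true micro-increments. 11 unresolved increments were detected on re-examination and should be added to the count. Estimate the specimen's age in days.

After corrections the count is 246 − 13 + 11 = 244 micro-increments.
At one micro-increment per day, that is 244 days.

244 days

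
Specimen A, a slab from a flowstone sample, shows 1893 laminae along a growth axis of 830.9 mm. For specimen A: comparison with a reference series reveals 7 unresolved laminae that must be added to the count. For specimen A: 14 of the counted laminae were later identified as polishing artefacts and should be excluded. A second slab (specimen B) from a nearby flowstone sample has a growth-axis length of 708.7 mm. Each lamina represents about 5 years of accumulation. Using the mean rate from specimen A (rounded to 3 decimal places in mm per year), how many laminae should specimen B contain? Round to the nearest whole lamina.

Specimen A: after corrections the count is 1893 − 14 + 7 = 1886 laminae.
Specimen A: 1886 laminae at 5 years each span 1886 × 5 = 9430 years.
A: Extension rate ≈ 830.9 / 9430 = 0.088 mm per year.
B spans 708.7 / 0.088 = 8053.41 years; at 5 years per lamina that is 8053.41 / 5 ≈ 1611 laminae.

1611 laminae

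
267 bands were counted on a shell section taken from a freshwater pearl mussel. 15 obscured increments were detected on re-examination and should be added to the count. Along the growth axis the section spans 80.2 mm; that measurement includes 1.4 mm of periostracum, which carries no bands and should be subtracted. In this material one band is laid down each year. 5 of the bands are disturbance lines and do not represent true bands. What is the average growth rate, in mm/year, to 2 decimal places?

0.28 mm/year

True band count = 267 − 5 + 15 = 277.
Removing the 1.4 mm offcut leaves 80.2 − 1.4 = 78.8 mm.
Mean rate = 78.8 mm / 277 years ≈ 0.28 mm/year.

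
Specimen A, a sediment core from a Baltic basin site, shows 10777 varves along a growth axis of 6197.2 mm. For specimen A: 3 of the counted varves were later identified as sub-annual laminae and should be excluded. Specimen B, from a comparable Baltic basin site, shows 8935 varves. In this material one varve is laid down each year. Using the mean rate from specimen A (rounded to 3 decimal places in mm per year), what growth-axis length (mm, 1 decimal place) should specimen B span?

5137.6 mm

Specimen A: after corrections the count is 10777 − 3 = 10774 varves.
A: Extension rate ≈ 6197.2 / 10774 = 0.575 mm/yr.
For B, 0.575 mm/year × 8935 years = 5137.6 mm.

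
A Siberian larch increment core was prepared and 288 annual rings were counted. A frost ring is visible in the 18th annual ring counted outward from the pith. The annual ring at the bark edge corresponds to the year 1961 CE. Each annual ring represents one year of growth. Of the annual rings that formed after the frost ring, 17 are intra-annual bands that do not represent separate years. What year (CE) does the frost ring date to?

1708 CE

Between annual ring 18 and the bark edge there are 288 − 18 = 270 annual rings.
Excluding 17 false annual rings: 270 − 17 = 253.
Counting back 253 years from 1961 CE places the frost ring in 1961 − 253 = 1708 CE.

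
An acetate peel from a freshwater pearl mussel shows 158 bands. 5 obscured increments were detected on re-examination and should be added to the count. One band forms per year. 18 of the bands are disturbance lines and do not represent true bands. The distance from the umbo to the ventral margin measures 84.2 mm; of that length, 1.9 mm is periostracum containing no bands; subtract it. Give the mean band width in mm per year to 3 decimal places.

After corrections the count is 158 − 18 + 5 = 145 bands.
Net length = 84.2 − 1.9 = 82.3 mm.
Extension rate ≈ 82.3 / 145 = 0.568 mm per year.

0.568 mm per year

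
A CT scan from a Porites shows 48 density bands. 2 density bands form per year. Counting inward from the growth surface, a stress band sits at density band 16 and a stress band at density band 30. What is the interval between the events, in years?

7 years

The two markers are separated by 30 − 16 = 14 density bands.
Dividing by 2 density bands per year: 14 / 2 = 7 years.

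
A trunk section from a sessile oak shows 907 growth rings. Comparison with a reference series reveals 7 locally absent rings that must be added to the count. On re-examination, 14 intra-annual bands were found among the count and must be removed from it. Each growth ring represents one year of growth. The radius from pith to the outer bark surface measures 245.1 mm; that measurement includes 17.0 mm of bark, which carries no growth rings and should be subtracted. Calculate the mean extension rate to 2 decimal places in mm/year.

Adjusted count: 907 − 14 + 7 = 900 growth rings.
Net length = 245.1 − 17.0 = 228.1 mm.
Mean rate = 228.1 mm / 900 years ≈ 0.25 mm/year.

0.25 mm/year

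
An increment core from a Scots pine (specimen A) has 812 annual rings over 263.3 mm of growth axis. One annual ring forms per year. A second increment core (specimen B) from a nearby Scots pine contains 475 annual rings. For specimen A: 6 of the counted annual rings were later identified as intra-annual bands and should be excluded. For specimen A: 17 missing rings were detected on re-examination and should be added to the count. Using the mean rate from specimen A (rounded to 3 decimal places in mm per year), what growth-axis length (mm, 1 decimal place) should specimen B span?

Specimen A: true annual ring count = 812 − 6 + 17 = 823.
A: Mean rate = 263.3 mm / 823 years ≈ 0.320 mm/yr.
Length of B = 0.320 × 475 = 152.0 mm.

152.0 mm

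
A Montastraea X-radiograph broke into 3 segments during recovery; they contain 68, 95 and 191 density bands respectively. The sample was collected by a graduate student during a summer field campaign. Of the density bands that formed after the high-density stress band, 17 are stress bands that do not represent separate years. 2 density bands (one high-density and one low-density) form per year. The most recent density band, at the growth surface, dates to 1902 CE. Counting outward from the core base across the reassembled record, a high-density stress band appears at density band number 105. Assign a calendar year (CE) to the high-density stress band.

1786 CE

Total density bands = 68 + 95 + 191 = 354.
354 − 105 = 249 density bands lie beyond the high-density stress band toward the growth surface.
249 − 17 false = 232 true density bands after the high-density stress band.
With 2 density bands per year, 232 / 2 = 116 years.
1902 − 116 = 1786 CE.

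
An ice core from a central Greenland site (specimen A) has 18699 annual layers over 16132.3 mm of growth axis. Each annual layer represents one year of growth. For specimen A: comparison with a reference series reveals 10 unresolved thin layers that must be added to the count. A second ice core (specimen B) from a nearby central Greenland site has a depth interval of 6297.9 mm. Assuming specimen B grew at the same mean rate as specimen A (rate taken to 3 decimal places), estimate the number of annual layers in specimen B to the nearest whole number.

7306 annual layers

Specimen A: correcting the raw count gives 18699 + 10 = 18709 true annual layers.
A: Extension rate ≈ 16132.3 / 18709 = 0.862 mm/year.
B spans 6297.9 / 0.862 = 7306.15 years ≈ 7306 annual layers.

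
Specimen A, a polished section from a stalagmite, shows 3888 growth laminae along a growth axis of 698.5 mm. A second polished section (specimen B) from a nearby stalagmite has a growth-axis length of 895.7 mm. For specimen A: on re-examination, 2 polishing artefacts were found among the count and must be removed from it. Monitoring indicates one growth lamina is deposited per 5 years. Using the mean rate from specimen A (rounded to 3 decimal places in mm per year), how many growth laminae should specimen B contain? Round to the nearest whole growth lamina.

4976 growth laminae

Specimen A: correcting the raw count gives 3888 − 2 = 3886 true growth laminae.
Specimen A: at 5 years per growth lamina, 3886 × 5 = 19430 years.
A: 698.5 mm over 19430 years gives 698.5 / 19430 ≈ 0.036 mm/yr.
B spans 895.7 / 0.036 = 24880.56 years; at 5 years per growth lamina that is 24880.56 / 5 ≈ 4976 growth laminae.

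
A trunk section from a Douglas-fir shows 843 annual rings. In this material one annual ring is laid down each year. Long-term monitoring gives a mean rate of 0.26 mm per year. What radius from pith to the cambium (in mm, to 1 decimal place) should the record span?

219.2 mm

The record spans 843 years at 0.26 mm per year.
Predicted length = 0.26 mm/year × 843 years = 219.2 mm.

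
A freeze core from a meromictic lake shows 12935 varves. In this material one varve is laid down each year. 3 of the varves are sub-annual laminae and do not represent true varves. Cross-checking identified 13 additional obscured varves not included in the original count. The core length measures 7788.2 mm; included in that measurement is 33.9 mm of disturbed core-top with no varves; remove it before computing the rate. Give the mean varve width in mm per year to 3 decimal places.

0.599 mm per year

Adjusted count: 12935 − 3 + 13 = 12945 varves.
Removing the 33.9 mm offcut leaves 7788.2 − 33.9 = 7754.3 mm.
Mean rate = 7754.3 mm / 12945 years ≈ 0.599 mm per year.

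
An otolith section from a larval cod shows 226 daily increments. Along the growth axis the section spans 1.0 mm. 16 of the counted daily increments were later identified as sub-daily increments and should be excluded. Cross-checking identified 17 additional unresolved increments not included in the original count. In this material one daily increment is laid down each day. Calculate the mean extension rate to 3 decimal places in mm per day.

0.004 mm per day

After corrections the count is 226 − 16 + 17 = 227 daily increments.
Extension rate ≈ 1.0 / 227 = 0.004 mm per day.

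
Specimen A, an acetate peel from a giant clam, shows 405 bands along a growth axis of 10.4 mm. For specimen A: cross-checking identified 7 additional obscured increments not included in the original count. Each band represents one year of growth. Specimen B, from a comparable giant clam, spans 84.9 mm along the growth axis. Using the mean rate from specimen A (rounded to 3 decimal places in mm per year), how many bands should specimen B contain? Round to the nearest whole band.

Specimen A: after corrections the count is 405 + 7 = 412 bands.
A: 10.4 mm over 412 years gives 10.4 / 412 ≈ 0.025 mm per year.
Specimen B: 84.9 mm / 0.025 mm per year = 3396.00 years ≈ 3396 bands.

3396 bands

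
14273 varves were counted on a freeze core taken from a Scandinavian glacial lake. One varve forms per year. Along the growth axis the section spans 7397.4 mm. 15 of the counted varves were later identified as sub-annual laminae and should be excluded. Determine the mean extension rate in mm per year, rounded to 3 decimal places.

Correcting the raw count gives 14273 − 15 = 14258 true varves.
Extension rate ≈ 7397.4 / 14258 = 0.519 mm per year.

0.519 mm per year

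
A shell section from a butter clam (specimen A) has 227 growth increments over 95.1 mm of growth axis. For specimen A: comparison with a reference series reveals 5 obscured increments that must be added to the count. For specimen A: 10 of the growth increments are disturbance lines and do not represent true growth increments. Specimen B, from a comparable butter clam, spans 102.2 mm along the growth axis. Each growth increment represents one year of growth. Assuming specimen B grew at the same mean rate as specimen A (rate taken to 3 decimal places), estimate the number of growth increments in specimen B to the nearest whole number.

Specimen A: true growth increment count = 227 − 10 + 5 = 222.
A: Extension rate ≈ 95.1 / 222 = 0.428 mm per year.
Specimen B: 102.2 mm / 0.428 mm per year = 238.79 years ≈ 239 growth increments.

239 growth increments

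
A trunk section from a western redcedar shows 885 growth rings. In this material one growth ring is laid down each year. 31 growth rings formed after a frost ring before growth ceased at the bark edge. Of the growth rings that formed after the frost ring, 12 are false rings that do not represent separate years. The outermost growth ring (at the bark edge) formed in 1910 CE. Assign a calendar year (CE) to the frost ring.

1891 CE

There are 31 growth rings younger than the frost ring.
31 − 12 false = 19 true growth rings after the frost ring.
The growth ring at the bark edge is 1910 CE, so the frost ring dates to 1910 − 19 = 1891 CE.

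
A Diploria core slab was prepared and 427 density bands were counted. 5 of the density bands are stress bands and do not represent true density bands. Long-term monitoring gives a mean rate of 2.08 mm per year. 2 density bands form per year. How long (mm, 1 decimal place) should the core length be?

Correcting the raw count gives 427 − 5 = 422 true density bands.
422 density bands at 2 per year is 422 / 2 = 211 years.
211 years at 2.08 mm/year gives 2.08 × 211 = 438.9 mm.

438.9 mm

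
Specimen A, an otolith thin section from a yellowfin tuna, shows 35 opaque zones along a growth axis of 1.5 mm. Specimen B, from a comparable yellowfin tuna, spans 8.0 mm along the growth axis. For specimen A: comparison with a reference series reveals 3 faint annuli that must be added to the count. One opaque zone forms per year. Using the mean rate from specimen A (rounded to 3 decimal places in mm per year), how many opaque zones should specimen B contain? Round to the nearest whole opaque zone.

205 opaque zones

Specimen A: true opaque zone count = 35 + 3 = 38.
A: Extension rate ≈ 1.5 / 38 = 0.039 mm/yr.
For B, 8.0 / 0.039 = 205.13 years ≈ 205 opaque zones.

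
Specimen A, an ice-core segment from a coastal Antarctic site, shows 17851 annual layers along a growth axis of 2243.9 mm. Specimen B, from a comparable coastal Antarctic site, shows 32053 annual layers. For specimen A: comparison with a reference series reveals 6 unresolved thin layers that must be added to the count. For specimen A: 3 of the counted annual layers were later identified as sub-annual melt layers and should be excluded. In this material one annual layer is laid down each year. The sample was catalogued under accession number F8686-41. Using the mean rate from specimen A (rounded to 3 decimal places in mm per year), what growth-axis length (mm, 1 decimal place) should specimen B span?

4038.7 mm

Specimen A: correcting the raw count gives 17851 − 3 + 6 = 17854 true annual layers.
A: Extension rate ≈ 2243.9 / 17854 = 0.126 mm per year.
Length of B = 0.126 × 32053 = 4038.7 mm.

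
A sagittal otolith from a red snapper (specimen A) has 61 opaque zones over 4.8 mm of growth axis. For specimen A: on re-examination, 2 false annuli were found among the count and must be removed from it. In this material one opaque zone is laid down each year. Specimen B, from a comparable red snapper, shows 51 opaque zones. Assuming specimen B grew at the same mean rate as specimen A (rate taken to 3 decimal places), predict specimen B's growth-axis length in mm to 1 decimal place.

4.1 mm

Specimen A: correcting the raw count gives 61 − 2 = 59 true opaque zones.
A: Extension rate ≈ 4.8 / 59 = 0.081 mm per year.
For B, 0.081 mm/year × 51 years = 4.1 mm.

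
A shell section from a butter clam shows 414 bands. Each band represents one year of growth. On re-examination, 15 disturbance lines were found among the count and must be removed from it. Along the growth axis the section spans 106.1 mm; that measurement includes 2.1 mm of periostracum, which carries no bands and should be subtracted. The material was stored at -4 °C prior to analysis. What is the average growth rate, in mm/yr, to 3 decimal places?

0.261 mm/yr

Correcting the raw count gives 414 − 15 = 399 true bands.
Net length = 106.1 − 2.1 = 104.0 mm.
Mean rate = 104.0 mm / 399 years ≈ 0.261 mm/yr.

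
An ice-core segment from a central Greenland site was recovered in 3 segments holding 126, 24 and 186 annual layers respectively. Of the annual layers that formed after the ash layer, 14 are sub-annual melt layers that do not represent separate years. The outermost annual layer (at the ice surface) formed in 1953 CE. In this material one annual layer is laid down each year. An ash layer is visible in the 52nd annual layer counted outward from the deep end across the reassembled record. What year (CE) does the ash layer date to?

Total annual layers = 126 + 24 + 186 = 336.
336 − 52 = 284 annual layers lie beyond the ash layer toward the ice surface.
Removing the 14 false annual layers leaves 284 − 14 = 270 true annual layers beyond the ash layer.
The annual layer at the ice surface is 1953 CE, so the ash layer dates to 1953 − 270 = 1683 CE.

1683 CE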